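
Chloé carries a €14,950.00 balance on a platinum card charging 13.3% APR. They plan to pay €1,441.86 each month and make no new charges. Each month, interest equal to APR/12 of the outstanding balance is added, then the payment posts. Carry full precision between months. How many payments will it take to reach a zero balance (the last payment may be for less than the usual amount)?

12 months

Monthly rate r = 13.3%/12 = 1.10833% = 0.0110833.
Recurrence: B ← B·(1+r) − €1,441.86.
Month 1: interest €165.70; balance after payment €13,673.84.
Month 2: interest €151.55; balance after payment €12,383.53.
Closed form: n = −ln(1 − rB₀/P)/ln(1+r) = −ln(0.88508)/ln(1.01108) ≈ 11.075, so the balance reaches zero during payment 12.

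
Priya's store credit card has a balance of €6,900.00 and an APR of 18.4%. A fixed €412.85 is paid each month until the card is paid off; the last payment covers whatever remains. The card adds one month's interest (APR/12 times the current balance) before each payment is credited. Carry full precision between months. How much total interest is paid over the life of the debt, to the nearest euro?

€1,134

Monthly rate r = 18.4%/12 = 1.53333% = 0.0153333.
Payoff takes n = ⌈−ln(1 − rB₀/P)/ln(1+r)⌉ = ⌈19.457⌉ = 20 payments; the last is €189.38.
Total paid = 19·€412.85 + €189.38 = €8,033.53.
Total interest = total paid − principal = €8,033.53 − €6,900.00 = €1,133.53.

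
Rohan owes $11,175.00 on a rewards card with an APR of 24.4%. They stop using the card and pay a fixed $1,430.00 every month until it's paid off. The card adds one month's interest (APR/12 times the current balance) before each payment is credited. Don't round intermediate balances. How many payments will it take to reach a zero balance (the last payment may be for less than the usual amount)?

Monthly rate r = 24.4%/12 = 2.03333% = 0.0203333.
Recurrence: B ← B·(1+r) − $1,430.00.
Month 1: interest $227.22; balance after payment $9,972.23.
Month 2: interest $202.77; balance after payment $8,744.99.
Closed form: n = −ln(1 − rB₀/P)/ln(1+r) = −ln(0.8411)/ln(1.02033) ≈ 8.597, so the balance reaches zero during payment 9.

9 months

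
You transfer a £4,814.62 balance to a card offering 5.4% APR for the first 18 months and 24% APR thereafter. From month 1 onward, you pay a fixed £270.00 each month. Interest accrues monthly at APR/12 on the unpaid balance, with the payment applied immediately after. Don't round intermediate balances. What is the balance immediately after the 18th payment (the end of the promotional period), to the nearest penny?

Promo months 1–18 at r₀ = 5.4%/12 = 0.0045; months 19+ at r₁ = 24%/12 = 0.02.
After month 18: iterate B ← B·(1+r₀) − £270.00 for 18 months → £169.45.

£169.45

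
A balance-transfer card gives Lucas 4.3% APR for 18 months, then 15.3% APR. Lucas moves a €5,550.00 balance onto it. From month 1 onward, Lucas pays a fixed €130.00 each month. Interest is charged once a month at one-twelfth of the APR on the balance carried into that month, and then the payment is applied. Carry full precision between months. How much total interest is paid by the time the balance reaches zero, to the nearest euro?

Promo months 1–18 at r₀ = 4.3%/12 = 0.00358333; months 19+ at r₁ = 15.3%/12 = 0.01275.
After month 18: iterate B ← B·(1+r₀) − €130.00 for 18 months → €3,506.44.
Then at r₁ with €130.00/mo: n₂ = −ln(1 − r₁·B/P)/ln(1+r₁) ≈ 33.26 → 34 more payments.
Total paid = 51·€130.00 + €34.56 = €6,664.56; interest = €6,664.56 − €5,550.00 = €1,114.56.

€1,115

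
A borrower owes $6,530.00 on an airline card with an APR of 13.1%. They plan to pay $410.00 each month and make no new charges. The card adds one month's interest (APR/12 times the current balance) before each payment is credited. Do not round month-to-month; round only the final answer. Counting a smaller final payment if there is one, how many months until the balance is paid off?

Monthly rate r = 13.1%/12 = 1.09167% = 0.0109167.
Recurrence: B ← B·(1+r) − $410.00.
Month 1: interest $71.29; balance after payment $6,191.29.
Month 2: interest $67.59; balance after payment $5,848.87.
Closed form: n = −ln(1 − rB₀/P)/ln(1+r) = −ln(0.82613)/ln(1.01092) ≈ 17.592, so the balance reaches zero during payment 18.

18 months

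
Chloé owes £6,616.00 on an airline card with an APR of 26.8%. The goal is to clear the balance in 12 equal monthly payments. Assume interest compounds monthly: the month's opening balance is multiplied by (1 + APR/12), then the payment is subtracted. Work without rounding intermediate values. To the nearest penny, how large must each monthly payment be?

£634.61

Monthly rate r = 26.8%/12 = 2.23333% = 0.0223333.
Level-payment amortization: P = B₀·r / (1 − (1+r)^(−n)) = 6616.00·0.0223333 / (1 − 1.02233^(−12)).
Denominator 1 − (1+r)^(−12) = 0.232833297.
P = 147.757 / 0.232833297 ≈ 634.61.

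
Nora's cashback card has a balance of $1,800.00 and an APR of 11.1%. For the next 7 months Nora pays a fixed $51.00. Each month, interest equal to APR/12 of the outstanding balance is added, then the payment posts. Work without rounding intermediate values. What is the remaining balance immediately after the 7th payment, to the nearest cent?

Monthly rate r = 11.1%/12 = 0.925% = 0.00925.
Each month: B ← B·(1+r) − $51.00.
Month 1: interest $16.65; balance after payment $1,765.65.
Month 2: interest $16.33; balance after payment $1,730.98.
Month 3: interest $16.01; balance after payment $1,695.99.
Month 4: interest $15.69; balance after payment $1,660.68.
Month 5: interest $15.36; balance after payment $1,625.04.
Month 6: interest $15.03; balance after payment $1,589.07.
Month 7: interest $14.70; balance after payment $1,552.77.

$1,552.77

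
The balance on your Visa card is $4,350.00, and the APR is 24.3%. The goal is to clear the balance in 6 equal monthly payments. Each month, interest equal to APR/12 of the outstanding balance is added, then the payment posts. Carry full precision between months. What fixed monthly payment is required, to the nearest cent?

$777.24

Monthly rate r = 24.3%/12 = 2.025% = 0.02025.
Level-payment amortization: P = B₀·r / (1 − (1+r)^(−n)) = 4350.00·0.02025 / (1 − 1.02025^(−6)).
Denominator 1 − (1+r)^(−6) = 0.113333339.
P = 88.0875 / 0.113333339 ≈ 777.24.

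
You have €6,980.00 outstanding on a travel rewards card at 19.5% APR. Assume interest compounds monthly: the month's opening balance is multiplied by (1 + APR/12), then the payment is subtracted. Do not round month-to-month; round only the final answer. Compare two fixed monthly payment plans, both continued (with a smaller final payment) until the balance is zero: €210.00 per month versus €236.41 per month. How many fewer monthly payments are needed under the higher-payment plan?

8 fewer payments

Monthly rate r = 19.5%/12 = 1.625% = 0.01625.
At €210.00/mo: n = ⌈−ln(1 − rB₀/P)/ln(1+r)⌉ = 49 payments (last €40.09); total interest = total paid − €6,980.00 = €3,140.09.
At €236.41/mo: 41 payments (last €128.51); total interest €2,604.91.
Payments saved = 49 − 41 = 8.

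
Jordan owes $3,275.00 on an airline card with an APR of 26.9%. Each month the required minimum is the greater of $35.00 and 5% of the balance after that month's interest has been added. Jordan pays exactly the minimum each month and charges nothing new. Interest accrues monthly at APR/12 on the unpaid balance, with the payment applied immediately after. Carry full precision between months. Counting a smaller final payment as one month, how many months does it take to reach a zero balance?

80 months

Monthly rate r = 26.9%/12 = 2.24167% = 0.0224167.
While 5% of the post-interest balance exceeds $35.00, each month B ← (B·(1+r))·(1 − 0.05), i.e. B shrinks by the factor (1+r)·0.95 = 0.9713.
This holds for months 1–54. Entering month 55 the balance is $679.51; 5% of the post-interest balance is now below $35.00, so the flat $35.00 minimum applies from here.
From month 55 a fixed $35.00 at rate r clears $679.51 in 26 more payments. Total: 54 + 26 = 80 months.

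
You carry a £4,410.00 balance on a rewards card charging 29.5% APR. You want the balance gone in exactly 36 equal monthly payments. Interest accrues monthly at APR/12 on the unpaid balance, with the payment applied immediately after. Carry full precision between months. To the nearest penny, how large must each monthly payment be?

Monthly rate r = 29.5%/12 = 2.45833% = 0.0245833.
Level-payment amortization: P = B₀·r / (1 − (1+r)^(−n)) = 4410.00·0.0245833 / (1 − 1.02458^(−36)).
Denominator 1 − (1+r)^(−36) = 0.582844795.
P = 108.412 / 0.582844795 ≈ 186.01.

£186.01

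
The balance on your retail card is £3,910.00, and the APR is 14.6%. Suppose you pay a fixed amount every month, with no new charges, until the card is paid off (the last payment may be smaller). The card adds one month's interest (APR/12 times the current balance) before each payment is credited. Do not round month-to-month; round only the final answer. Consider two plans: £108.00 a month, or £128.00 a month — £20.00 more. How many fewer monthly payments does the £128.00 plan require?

Monthly rate r = 14.6%/12 = 1.21667% = 0.0121667.
At £108.00/mo: n = ⌈−ln(1 − rB₀/P)/ln(1+r)⌉ = 49 payments (last £1.77); total interest = total paid − £3,910.00 = £1,275.77.
At £128.00/mo: 39 payments (last £54.38); total interest £1,008.38.
Payments saved = 49 − 39 = 10.

10 fewer payments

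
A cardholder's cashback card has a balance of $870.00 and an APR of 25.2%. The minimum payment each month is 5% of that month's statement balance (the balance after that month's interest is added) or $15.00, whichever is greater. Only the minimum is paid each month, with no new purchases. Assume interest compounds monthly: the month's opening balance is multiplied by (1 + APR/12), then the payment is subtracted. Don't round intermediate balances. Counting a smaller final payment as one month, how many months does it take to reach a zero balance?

62 months

Monthly rate r = 25.2%/12 = 2.1% = 0.021.
While 5% of the post-interest balance exceeds $15.00, each month B ← (B·(1+r))·(1 − 0.05), i.e. B shrinks by the factor (1+r)·0.95 = 0.96995.
This holds for months 1–36. Entering month 37 the balance is $290.07; 5% of the post-interest balance is now below $15.00, so the flat $15.00 minimum applies from here.
From month 37 a fixed $15.00 at rate r clears $290.07 in 26 more payments. Total: 36 + 26 = 62 months.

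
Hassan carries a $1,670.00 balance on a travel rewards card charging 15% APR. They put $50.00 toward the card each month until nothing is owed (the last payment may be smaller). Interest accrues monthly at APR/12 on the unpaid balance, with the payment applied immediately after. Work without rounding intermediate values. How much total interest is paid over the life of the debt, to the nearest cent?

$505.26

Monthly rate r = 15%/12 = 1.25% = 0.0125.
Payoff takes n = ⌈−ln(1 − rB₀/P)/ln(1+r)⌉ = ⌈43.504⌉ = 44 payments; the last is $25.26.
Total paid = 43·$50.00 + $25.26 = $2,175.26.
Total interest = total paid − principal = $2,175.26 − $1,670.00 = $505.26.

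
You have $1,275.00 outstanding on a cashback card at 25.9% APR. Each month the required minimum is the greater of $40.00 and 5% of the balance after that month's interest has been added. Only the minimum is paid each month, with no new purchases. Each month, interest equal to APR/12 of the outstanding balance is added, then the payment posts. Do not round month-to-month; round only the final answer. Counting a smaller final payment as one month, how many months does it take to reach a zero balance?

Monthly rate r = 25.9%/12 = 2.15833% = 0.0215833.
While 5% of the post-interest balance exceeds $40.00, each month B ← (B·(1+r))·(1 − 0.05), i.e. B shrinks by the factor (1+r)·0.95 = 0.9705.
This holds for months 1–17. Entering month 18 the balance is $766.42; 5% of the post-interest balance is now below $40.00, so the flat $40.00 minimum applies from here.
From month 18 a fixed $40.00 at rate r clears $766.42 in 25 more payments. Total: 17 + 25 = 42 months.

42 months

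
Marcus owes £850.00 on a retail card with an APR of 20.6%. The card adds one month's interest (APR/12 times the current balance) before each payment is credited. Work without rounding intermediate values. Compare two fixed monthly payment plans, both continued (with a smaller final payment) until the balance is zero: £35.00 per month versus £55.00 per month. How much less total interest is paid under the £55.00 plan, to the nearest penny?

Monthly rate r = 20.6%/12 = 1.71667% = 0.0171667.
At £35.00/mo: n = ⌈−ln(1 − rB₀/P)/ln(1+r)⌉ = 32 payments (last £24.23); total interest = total paid − £850.00 = £259.23.
At £55.00/mo: 19 payments (last £6.25); total interest £146.25.
Interest saved = £259.23 − £146.25 = £112.98.

£112.98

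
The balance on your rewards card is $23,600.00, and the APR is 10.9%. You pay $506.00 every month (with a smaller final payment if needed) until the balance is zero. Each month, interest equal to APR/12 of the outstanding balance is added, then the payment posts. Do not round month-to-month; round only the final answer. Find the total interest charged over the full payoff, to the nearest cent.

Monthly rate r = 10.9%/12 = 0.908333% = 0.00908333.
Payoff takes n = ⌈−ln(1 − rB₀/P)/ln(1+r)⌉ = ⌈60.940⌉ = 61 payments; the last is $475.76.
Total paid = 60·$506.00 + $475.76 = $30,835.76.
Total interest = total paid − principal = $30,835.76 − $23,600.00 = $7,235.76.

$7,235.76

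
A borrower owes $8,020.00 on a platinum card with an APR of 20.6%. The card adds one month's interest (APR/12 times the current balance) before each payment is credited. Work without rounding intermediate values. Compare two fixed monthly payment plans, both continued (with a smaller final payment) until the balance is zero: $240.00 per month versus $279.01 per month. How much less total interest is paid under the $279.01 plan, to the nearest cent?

Monthly rate r = 20.6%/12 = 1.71667% = 0.0171667.
At $240.00/mo: n = ⌈−ln(1 − rB₀/P)/ln(1+r)⌉ = 51 payments (last $20.63); total interest = total paid − $8,020.00 = $4,000.63.
At $279.01/mo: 40 payments (last $267.42); total interest $3,128.81.
Interest saved = $4,000.63 − $3,128.81 = $871.82.

$871.82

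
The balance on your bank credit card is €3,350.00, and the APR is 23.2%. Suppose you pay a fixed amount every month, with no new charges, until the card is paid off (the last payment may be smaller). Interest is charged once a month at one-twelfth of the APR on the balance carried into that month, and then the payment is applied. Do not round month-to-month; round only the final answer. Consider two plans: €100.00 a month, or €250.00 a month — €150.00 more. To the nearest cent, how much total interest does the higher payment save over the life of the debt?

Monthly rate r = 23.2%/12 = 1.93333% = 0.0193333.
At €100.00/mo: n = ⌈−ln(1 − rB₀/P)/ln(1+r)⌉ = 55 payments (last €47.98); total interest = total paid − €3,350.00 = €2,097.98.
At €250.00/mo: 16 payments (last €165.20); total interest €565.20.
Interest saved = €2,097.98 − €565.20 = €1,532.78.

€1,532.78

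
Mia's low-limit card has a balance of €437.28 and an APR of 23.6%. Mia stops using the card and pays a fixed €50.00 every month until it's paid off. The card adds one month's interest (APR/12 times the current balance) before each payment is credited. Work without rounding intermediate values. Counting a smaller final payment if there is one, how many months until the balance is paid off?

Monthly rate r = 23.6%/12 = 1.96667% = 0.0196667.
Recurrence: B ← B·(1+r) − €50.00.
Month 1: interest €8.60; balance after payment €395.88.
Month 2: interest €7.79; balance after payment €353.67.
Closed form: n = −ln(1 − rB₀/P)/ln(1+r) = −ln(0.828)/ln(1.01967) ≈ 9.691, so the balance reaches zero during payment 10.

10 months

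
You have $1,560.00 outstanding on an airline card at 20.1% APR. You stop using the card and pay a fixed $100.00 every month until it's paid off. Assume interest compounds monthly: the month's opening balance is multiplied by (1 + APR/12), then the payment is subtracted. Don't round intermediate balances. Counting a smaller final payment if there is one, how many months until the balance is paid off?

19 payments

Monthly rate r = 20.1%/12 = 1.675% = 0.01675.
Recurrence: B ← B·(1+r) − $100.00.
Month 1: interest $26.13; balance after payment $1,486.13.
Month 2: interest $24.89; balance after payment $1,411.02.
Closed form: n = −ln(1 − rB₀/P)/ln(1+r) = −ln(0.7387)/ln(1.01675) ≈ 18.232, so the balance reaches zero during payment 19.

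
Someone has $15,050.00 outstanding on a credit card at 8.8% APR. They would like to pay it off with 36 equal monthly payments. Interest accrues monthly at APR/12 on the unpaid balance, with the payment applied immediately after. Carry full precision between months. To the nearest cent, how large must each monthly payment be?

Monthly rate r = 8.8%/12 = 0.733333% = 0.00733333.
Level-payment amortization: P = B₀·r / (1 − (1+r)^(−n)) = 15050.00·0.00733333 / (1 − 1.00733^(−36)).
Denominator 1 − (1+r)^(−36) = 0.23128632.
P = 110.367 / 0.23128632 ≈ 477.19.

$477.19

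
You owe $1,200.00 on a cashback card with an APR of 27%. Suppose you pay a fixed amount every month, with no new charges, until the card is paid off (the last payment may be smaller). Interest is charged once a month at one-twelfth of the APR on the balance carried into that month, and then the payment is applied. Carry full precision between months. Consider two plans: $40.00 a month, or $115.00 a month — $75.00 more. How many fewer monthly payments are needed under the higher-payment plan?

Monthly rate r = 27%/12 = 2.25% = 0.0225.
At $40.00/mo: n = ⌈−ln(1 − rB₀/P)/ln(1+r)⌉ = 51 payments (last $20.60); total interest = total paid − $1,200.00 = $820.60.
At $115.00/mo: 13 payments (last $3.07); total interest $183.07.
Payments saved = 51 − 13 = 38.

38 fewer payments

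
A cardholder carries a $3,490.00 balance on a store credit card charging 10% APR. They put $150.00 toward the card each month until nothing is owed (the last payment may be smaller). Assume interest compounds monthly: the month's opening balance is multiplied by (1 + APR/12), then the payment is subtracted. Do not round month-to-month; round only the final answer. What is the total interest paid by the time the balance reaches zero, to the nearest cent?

Monthly rate r = 10%/12 = 0.833333% = 0.00833333.
Payoff takes n = ⌈−ln(1 − rB₀/P)/ln(1+r)⌉ = ⌈25.972⌉ = 26 payments; the last is $145.77.
Total paid = 25·$150.00 + $145.77 = $3,895.77.
Total interest = total paid − principal = $3,895.77 − $3,490.00 = $405.77.

$405.77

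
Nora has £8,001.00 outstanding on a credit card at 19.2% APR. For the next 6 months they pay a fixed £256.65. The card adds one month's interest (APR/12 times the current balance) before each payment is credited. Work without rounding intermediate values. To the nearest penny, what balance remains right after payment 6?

£7,197.66

Monthly rate r = 19.2%/12 = 1.6% = 0.016.
Each month: B ← B·(1+r) − £256.65.
Month 1: interest £128.02; balance after payment £7,872.37.
Month 2: interest £125.96; balance after payment £7,741.67.
Month 3: interest £123.87; balance after payment £7,608.89.
Month 4: interest £121.74; balance after payment £7,473.98.
Month 5: interest £119.58; balance after payment £7,336.92.
Month 6: interest £117.39; balance after payment £7,197.66.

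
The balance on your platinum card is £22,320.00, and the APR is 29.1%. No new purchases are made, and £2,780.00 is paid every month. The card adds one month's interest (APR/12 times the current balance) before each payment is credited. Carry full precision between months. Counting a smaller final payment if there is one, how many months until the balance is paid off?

10 payments

Monthly rate r = 29.1%/12 = 2.425% = 0.02425.
Recurrence: B ← B·(1+r) − £2,780.00.
Month 1: interest £541.26; balance after payment £20,081.26.
Month 2: interest £486.97; balance after payment £17,788.23.
Closed form: n = −ln(1 − rB₀/P)/ln(1+r) = −ln(0.8053)/ln(1.02425) ≈ 9.037, so the balance reaches zero during payment 10.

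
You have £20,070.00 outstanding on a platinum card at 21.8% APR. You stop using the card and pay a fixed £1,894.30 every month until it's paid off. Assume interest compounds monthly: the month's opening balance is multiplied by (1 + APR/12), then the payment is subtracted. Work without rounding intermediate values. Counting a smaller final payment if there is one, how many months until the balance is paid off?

Monthly rate r = 21.8%/12 = 1.81667% = 0.0181667.
Recurrence: B ← B·(1+r) − £1,894.30.
Month 1: interest £364.61; balance after payment £18,540.31.
Month 2: interest £336.82; balance after payment £16,982.82.
Closed form: n = −ln(1 − rB₀/P)/ln(1+r) = −ln(0.80753)/ln(1.01817) ≈ 11.874, so the balance reaches zero during payment 12.

12 payments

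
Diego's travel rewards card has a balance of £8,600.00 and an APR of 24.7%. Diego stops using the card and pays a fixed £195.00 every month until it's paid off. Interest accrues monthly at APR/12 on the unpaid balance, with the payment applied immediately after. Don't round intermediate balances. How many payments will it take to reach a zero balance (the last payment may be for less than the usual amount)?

Monthly rate r = 24.7%/12 = 2.05833% = 0.0205833.
Recurrence: B ← B·(1+r) − £195.00.
Month 1: interest £177.02; balance after payment £8,582.02.
Month 2: interest £176.65; balance after payment £8,563.66.
Closed form: n = −ln(1 − rB₀/P)/ln(1+r) = −ln(0.092222)/ln(1.02058) ≈ 116.988, so the balance reaches zero during payment 117.

117 months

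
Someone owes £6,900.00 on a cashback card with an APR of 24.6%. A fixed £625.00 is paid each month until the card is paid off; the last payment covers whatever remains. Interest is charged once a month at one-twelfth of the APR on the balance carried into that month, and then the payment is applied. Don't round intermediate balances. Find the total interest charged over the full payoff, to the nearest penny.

£1,004.44

Monthly rate r = 24.6%/12 = 2.05% = 0.0205.
Payoff takes n = ⌈−ln(1 − rB₀/P)/ln(1+r)⌉ = ⌈12.645⌉ = 13 payments; the last is £404.44.
Total paid = 12·£625.00 + £404.44 = £7,904.44.
Total interest = total paid − principal = £7,904.44 − £6,900.00 = £1,004.44.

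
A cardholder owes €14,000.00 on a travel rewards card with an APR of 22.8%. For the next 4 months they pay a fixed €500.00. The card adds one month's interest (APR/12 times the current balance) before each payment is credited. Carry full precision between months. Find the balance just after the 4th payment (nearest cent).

€13,036.98

Monthly rate r = 22.8%/12 = 1.9% = 0.019.
Each month: B ← B·(1+r) − €500.00.
Month 1: interest €266.00; balance after payment €13,766.00.
Month 2: interest €261.55; balance after payment €13,527.55.
Month 3: interest €257.02; balance after payment €13,284.58.
Month 4: interest €252.41; balance after payment €13,036.98.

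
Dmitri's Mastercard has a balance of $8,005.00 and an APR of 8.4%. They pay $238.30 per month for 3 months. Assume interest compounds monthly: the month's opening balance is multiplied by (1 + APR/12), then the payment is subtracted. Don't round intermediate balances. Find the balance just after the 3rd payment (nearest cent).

Monthly rate r = 8.4%/12 = 0.7% = 0.007.
Each month: B ← B·(1+r) − $238.30.
Month 1: interest $56.04; balance after payment $7,822.73.
Month 2: interest $54.76; balance after payment $7,639.19.
Month 3: interest $53.47; balance after payment $7,454.37.

$7,454.37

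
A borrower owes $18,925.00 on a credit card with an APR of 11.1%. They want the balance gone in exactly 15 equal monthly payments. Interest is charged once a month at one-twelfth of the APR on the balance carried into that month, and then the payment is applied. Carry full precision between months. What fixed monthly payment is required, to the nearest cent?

$1,357.04

Monthly rate r = 11.1%/12 = 0.925% = 0.00925.
Level-payment amortization: P = B₀·r / (1 − (1+r)^(−n)) = 18925.00·0.00925 / (1 − 1.00925^(−15)).
Denominator 1 − (1+r)^(−15) = 0.12899905.
P = 175.056 / 0.12899905 ≈ 1357.04.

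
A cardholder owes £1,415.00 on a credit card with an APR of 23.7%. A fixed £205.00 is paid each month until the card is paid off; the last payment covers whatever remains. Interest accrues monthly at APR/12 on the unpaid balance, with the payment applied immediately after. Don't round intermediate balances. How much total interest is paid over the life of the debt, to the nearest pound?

Monthly rate r = 23.7%/12 = 1.975% = 0.01975.
Payoff takes n = ⌈−ln(1 − rB₀/P)/ln(1+r)⌉ = ⌈7.494⌉ = 8 payments; the last is £101.69.
Total paid = 7·£205.00 + £101.69 = £1,536.69.
Total interest = total paid − principal = £1,536.69 − £1,415.00 = £121.69.

£122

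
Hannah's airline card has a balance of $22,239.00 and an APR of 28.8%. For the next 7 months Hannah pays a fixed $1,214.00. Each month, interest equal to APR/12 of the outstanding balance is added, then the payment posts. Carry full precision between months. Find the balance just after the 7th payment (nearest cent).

$17,120.25

Monthly rate r = 28.8%/12 = 2.4% = 0.024.
Each month: B ← B·(1+r) − $1,214.00.
Month 1: interest $533.74; balance after payment $21,558.74.
Month 2: interest $517.41; balance after payment $20,862.15.
Month 3: interest $500.69; balance after payment $20,148.84.
Month 4: interest $483.57; balance after payment $19,418.41.
Month 5: interest $466.04; balance after payment $18,670.45.
Month 6: interest $448.09; balance after payment $17,904.54.
Month 7: interest $429.71; balance after payment $17,120.25.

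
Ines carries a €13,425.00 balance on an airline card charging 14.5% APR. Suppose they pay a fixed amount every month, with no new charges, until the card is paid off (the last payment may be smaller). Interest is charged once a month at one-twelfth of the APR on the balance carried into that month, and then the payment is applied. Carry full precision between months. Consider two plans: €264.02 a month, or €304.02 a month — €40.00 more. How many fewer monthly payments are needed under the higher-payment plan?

16 fewer payments

Monthly rate r = 14.5%/12 = 1.20833% = 0.0120833.
At €264.02/mo: n = ⌈−ln(1 − rB₀/P)/ln(1+r)⌉ = 80 payments (last €91.37); total interest = total paid − €13,425.00 = €7,523.95.
At €304.02/mo: 64 payments (last €151.81); total interest €5,880.07.
Payments saved = 80 − 64 = 16.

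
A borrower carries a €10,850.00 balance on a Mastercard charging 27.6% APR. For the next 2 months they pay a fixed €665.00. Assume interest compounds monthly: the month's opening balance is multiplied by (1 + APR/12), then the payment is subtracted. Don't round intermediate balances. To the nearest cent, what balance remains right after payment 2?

€10,009.54

Monthly rate r = 27.6%/12 = 2.3% = 0.023.
Each month: B ← B·(1+r) − €665.00.
Month 1: interest €249.55; balance after payment €10,434.55.
Month 2: interest €239.99; balance after payment €10,009.54.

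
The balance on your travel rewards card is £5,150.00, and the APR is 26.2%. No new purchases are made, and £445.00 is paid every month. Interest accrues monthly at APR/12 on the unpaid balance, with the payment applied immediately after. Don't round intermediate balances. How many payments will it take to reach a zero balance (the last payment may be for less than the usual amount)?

14 payments

Monthly rate r = 26.2%/12 = 2.18333% = 0.0218333.
Recurrence: B ← B·(1+r) − £445.00.
Month 1: interest £112.44; balance after payment £4,817.44.
Month 2: interest £105.18; balance after payment £4,477.62.
Closed form: n = −ln(1 − rB₀/P)/ln(1+r) = −ln(0.74732)/ln(1.02183) ≈ 13.485, so the balance reaches zero during payment 14.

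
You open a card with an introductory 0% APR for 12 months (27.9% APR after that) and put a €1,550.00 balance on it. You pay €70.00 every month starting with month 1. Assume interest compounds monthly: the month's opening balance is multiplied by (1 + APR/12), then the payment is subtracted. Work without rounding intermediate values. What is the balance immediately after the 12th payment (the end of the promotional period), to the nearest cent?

€710.00

Promo months 1–12 at r₀ = 0%/12 = 0; months 13+ at r₁ = 27.9%/12 = 0.02325.
After month 12 (no interest yet): B = €1,550.00 − 12·€70.00 = €710.00.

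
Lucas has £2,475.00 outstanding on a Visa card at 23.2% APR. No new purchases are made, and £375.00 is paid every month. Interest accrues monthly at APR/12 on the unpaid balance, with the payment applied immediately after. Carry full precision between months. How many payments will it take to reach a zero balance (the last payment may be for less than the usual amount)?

8 months

Monthly rate r = 23.2%/12 = 1.93333% = 0.0193333.
Recurrence: B ← B·(1+r) − £375.00.
Month 1: interest £47.85; balance after payment £2,147.85.
Month 2: interest £41.53; balance after payment £1,814.38.
Closed form: n = −ln(1 − rB₀/P)/ln(1+r) = −ln(0.8724)/ln(1.01933) ≈ 7.129, so the balance reaches zero during payment 8.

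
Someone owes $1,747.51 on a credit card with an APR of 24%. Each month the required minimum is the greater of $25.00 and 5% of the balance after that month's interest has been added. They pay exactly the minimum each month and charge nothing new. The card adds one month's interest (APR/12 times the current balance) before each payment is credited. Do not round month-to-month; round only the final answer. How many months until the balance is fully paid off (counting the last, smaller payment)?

Monthly rate r = 24%/12 = 2% = 0.02.
While 5% of the post-interest balance exceeds $25.00, each month B ← (B·(1+r))·(1 − 0.05), i.e. B shrinks by the factor (1+r)·0.95 = 0.969.
This holds for months 1–41. Entering month 42 the balance is $480.50; 5% of the post-interest balance is now below $25.00, so the flat $25.00 minimum applies from here.
From month 42 a fixed $25.00 at rate r clears $480.50 in 25 more payments. Total: 41 + 25 = 66 months.

66 months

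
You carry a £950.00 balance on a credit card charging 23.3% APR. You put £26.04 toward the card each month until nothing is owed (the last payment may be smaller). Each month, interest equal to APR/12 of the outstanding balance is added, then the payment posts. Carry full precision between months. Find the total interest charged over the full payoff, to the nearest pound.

Monthly rate r = 23.3%/12 = 1.94167% = 0.0194167.
Payoff takes n = ⌈−ln(1 − rB₀/P)/ln(1+r)⌉ = ⌈64.078⌉ = 65 payments; the last is £2.05.
Total paid = 64·£26.04 + £2.05 = £1,668.61.
Total interest = total paid − principal = £1,668.61 − £950.00 = £718.61.

£719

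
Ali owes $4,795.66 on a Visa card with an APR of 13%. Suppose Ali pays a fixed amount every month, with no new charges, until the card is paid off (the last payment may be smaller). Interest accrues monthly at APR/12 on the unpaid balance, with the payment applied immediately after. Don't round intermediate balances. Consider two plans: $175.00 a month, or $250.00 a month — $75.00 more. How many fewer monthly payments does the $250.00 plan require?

11 fewer payments

Monthly rate r = 13%/12 = 1.08333% = 0.0108333.
At $175.00/mo: n = ⌈−ln(1 − rB₀/P)/ln(1+r)⌉ = 33 payments (last $120.66); total interest = total paid − $4,795.66 = $925.00.
At $250.00/mo: 22 payments (last $155.30); total interest $609.64.
Payments saved = 33 − 22 = 11.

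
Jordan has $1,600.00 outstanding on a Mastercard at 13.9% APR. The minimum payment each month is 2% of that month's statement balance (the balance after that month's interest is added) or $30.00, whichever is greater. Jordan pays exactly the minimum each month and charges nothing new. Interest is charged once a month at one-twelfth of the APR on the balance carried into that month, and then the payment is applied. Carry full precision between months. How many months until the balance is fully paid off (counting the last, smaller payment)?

83 months

Monthly rate r = 13.9%/12 = 1.15833% = 0.0115833.
While 2% of the post-interest balance exceeds $30.00, each month B ← (B·(1+r))·(1 − 0.02), i.e. B shrinks by the factor (1+r)·0.98 = 0.99135.
This holds for months 1–9. Entering month 10 the balance is $1,479.69; 2% of the post-interest balance is now below $30.00, so the flat $30.00 minimum applies from here.
From month 10 a fixed $30.00 at rate r clears $1,479.69 in 74 more payments. Total: 9 + 74 = 83 months.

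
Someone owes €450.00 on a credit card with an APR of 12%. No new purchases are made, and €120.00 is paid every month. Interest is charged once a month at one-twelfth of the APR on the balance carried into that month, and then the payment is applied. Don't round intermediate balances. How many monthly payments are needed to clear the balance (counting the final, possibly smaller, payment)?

Monthly rate r = 12%/12 = 1% = 0.01.
Recurrence: B ← B·(1+r) − €120.00.
Month 1: interest €4.50; balance after payment €334.50.
Month 2: interest €3.35; balance after payment €217.85.
Month 3: interest €2.18; balance after payment €100.02.
Month 4: interest €1.00; balance after payment €0.00.

4 payments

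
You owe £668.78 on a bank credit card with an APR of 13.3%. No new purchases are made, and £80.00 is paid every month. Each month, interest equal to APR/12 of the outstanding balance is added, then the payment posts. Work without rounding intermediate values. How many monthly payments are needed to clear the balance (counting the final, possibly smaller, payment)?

9 payments

Monthly rate r = 13.3%/12 = 1.10833% = 0.0110833.
Recurrence: B ← B·(1+r) − £80.00.
Month 1: interest £7.41; balance after payment £596.19.
Month 2: interest £6.61; balance after payment £522.80.
Closed form: n = −ln(1 − rB₀/P)/ln(1+r) = −ln(0.90735)/ln(1.01108) ≈ 8.821, so the balance reaches zero during payment 9.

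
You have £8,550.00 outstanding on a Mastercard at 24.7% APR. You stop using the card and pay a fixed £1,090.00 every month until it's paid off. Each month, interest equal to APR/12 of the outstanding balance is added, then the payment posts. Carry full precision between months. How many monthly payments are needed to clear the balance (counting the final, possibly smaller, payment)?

9 payments

Monthly rate r = 24.7%/12 = 2.05833% = 0.0205833.
Recurrence: B ← B·(1+r) − £1,090.00.
Month 1: interest £175.99; balance after payment £7,635.99.
Month 2: interest £157.17; balance after payment £6,703.16.
Closed form: n = −ln(1 − rB₀/P)/ln(1+r) = −ln(0.83854)/ln(1.02058) ≈ 8.643, so the balance reaches zero during payment 9.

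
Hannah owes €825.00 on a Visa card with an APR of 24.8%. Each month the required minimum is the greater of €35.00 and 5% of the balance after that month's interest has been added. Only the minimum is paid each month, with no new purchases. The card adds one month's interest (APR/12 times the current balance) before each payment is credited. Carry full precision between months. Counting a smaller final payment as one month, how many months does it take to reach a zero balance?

32 months

Monthly rate r = 24.8%/12 = 2.06667% = 0.0206667.
While 5% of the post-interest balance exceeds €35.00, each month B ← (B·(1+r))·(1 − 0.05), i.e. B shrinks by the factor (1+r)·0.95 = 0.96963.
This holds for months 1–6. Entering month 7 the balance is €685.64; 5% of the post-interest balance is now below €35.00, so the flat €35.00 minimum applies from here.
From month 7 a fixed €35.00 at rate r clears €685.64 in 26 more payments. Total: 6 + 26 = 32 months.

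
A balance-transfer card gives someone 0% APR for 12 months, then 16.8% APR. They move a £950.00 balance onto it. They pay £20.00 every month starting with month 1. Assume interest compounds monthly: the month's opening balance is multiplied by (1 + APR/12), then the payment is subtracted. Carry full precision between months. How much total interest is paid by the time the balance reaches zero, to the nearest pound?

£279

Promo months 1–12 at r₀ = 0%/12 = 0; months 13+ at r₁ = 16.8%/12 = 0.014.
After month 12 (no interest yet): B = £950.00 − 12·£20.00 = £710.00.
Then at r₁ with £20.00/mo: n₂ = −ln(1 − r₁·B/P)/ln(1+r₁) ≈ 49.43 → 50 more payments.
Total paid = 61·£20.00 + £8.55 = £1,228.55; interest = £1,228.55 − £950.00 = £278.55.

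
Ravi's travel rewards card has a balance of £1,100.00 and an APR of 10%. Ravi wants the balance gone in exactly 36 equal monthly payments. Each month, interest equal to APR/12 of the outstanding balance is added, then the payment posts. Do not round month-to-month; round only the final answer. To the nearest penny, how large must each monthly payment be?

Monthly rate r = 10%/12 = 0.833333% = 0.00833333.
Level-payment amortization: P = B₀·r / (1 − (1+r)^(−n)) = 1100.00·0.00833333 / (1 − 1.00833^(−36)).
Denominator 1 − (1+r)^(−36) = 0.258260297.
P = 9.16667 / 0.258260297 ≈ 35.49.

£35.49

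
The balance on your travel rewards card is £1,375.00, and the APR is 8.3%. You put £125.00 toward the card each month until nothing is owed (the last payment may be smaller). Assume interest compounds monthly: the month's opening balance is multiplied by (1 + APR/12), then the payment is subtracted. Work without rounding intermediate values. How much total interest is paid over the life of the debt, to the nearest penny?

Monthly rate r = 8.3%/12 = 0.691667% = 0.00691667.
Payoff takes n = ⌈−ln(1 − rB₀/P)/ln(1+r)⌉ = ⌈11.480⌉ = 12 payments; the last is £60.17.
Total paid = 11·£125.00 + £60.17 = £1,435.17.
Total interest = total paid − principal = £1,435.17 − £1,375.00 = £60.17.

£60.17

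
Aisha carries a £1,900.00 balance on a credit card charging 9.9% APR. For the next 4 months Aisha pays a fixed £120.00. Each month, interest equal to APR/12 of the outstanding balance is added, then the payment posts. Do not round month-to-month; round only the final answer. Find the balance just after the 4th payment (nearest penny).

Monthly rate r = 9.9%/12 = 0.825% = 0.00825.
Each month: B ← B·(1+r) − £120.00.
Month 1: interest £15.68; balance after payment £1,795.67.
Month 2: interest £14.81; balance after payment £1,690.49.
Month 3: interest £13.95; balance after payment £1,584.44.
Month 4: interest £13.07; balance after payment £1,477.51.

£1,477.51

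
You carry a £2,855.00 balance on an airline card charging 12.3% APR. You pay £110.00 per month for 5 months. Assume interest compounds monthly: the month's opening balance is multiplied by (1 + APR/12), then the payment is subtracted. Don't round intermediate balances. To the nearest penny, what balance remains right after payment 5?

£2,442.96

Monthly rate r = 12.3%/12 = 1.025% = 0.01025.
Each month: B ← B·(1+r) − £110.00.
Month 1: interest £29.26; balance after payment £2,774.26.
Month 2: interest £28.44; balance after payment £2,692.70.
Month 3: interest £27.60; balance after payment £2,610.30.
Month 4: interest £26.76; balance after payment £2,527.06.
Month 5: interest £25.90; balance after payment £2,442.96.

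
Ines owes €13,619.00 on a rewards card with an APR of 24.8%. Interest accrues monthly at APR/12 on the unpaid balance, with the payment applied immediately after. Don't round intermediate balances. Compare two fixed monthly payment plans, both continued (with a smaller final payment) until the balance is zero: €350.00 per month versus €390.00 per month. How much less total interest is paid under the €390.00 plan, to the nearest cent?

€3,512.58

Monthly rate r = 24.8%/12 = 2.06667% = 0.0206667.
At €350.00/mo: n = ⌈−ln(1 − rB₀/P)/ln(1+r)⌉ = 80 payments (last €248.51); total interest = total paid − €13,619.00 = €14,279.51.
At €390.00/mo: 63 payments (last €205.93); total interest €10,766.93.
Interest saved = €14,279.51 − €10,766.93 = €3,512.58.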